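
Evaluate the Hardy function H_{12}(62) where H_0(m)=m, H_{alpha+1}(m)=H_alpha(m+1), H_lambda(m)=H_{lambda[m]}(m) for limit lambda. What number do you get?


H_12(62):
For finite ordinals k, H_k(n) = n + k (each successor step adds 1).
H_12(62) = 62 + 12 = 74

74


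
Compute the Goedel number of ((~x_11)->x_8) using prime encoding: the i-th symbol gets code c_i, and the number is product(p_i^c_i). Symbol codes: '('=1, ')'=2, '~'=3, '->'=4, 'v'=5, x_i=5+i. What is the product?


Formula: ((~x_11)->x_8)
Symbol codes: [1, 1, 3, 16, 2, 4, 13, 2]
Primes: [2, 3, 5, 7, 11, 13, 17, 19]
p_1^1 = 2^1 = 2
p_2^1 = 3^1 = 3
p_3^3 = 5^3 = 125
p_4^16 = 7^16 = 33232930569601
p_5^2 = 11^2 = 121
p_6^4 = 13^4 = 28561
p_7^13 = 17^13 = 9904578032905937
p_8^2 = 19^2 = 361
Product = 307986629449844038231742576609249975712750

307986629449844038231742576609249975712750


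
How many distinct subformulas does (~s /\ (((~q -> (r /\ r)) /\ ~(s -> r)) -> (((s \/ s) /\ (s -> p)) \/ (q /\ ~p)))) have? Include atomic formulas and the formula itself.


Formula: (~s /\ (((~q -> (r /\ r)) /\ ~(s -> r)) -> (((s \/ s) /\ (s -> p)) \/ (q /\ ~p))))
Subformulas found:
  1. r
  2. q
  3. s
  4. p
  5. ~p
  6. ~s
  7. ~q
  8. (s \/ s)
  9. (s -> r)
  10. (r /\ r)
  11. (s -> p)
  12. (q /\ ~p)
  13. ~(s -> r)
  14. (~q -> (r /\ r))
  15. ((s \/ s) /\ (s -> p))
  16. ((~q -> (r /\ r)) /\ ~(s -> r))
  17. (((s \/ s) /\ (s -> p)) \/ (q /\ ~p))
  18. (((~q -> (r /\ r)) /\ ~(s -> r)) -> (((s \/ s) /\ (s -> p)) \/ (q /\ ~p)))
  19. (~s /\ (((~q -> (r /\ r)) /\ ~(s -> r)) -> (((s \/ s) /\ (s -> p)) \/ (q /\ ~p))))
Total distinct subformulas = 19

19


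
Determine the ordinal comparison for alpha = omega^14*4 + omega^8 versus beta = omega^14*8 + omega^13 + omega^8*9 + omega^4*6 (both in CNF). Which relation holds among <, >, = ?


Compare term by term from highest exponent:
alpha = omega^14*4 + omega^8
beta = omega^14*8 + omega^13 + omega^8*9 + omega^4*6
Term 1: alpha has omega^14*4, beta has omega^14*8
Term 2: alpha has omega^8*1, beta has omega^13*1
Term 3: alpha has omega^0*0, beta has omega^8*9
Term 4: alpha has omega^0*0, beta has omega^4*6
Result: alpha < beta

alpha < beta


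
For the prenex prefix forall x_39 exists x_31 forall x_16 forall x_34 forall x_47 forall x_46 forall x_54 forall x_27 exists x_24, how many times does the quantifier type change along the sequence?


Walk the prefix and count type changes:
  position 1: forall -> exists <-- alternation
  position 2: exists -> forall <-- alternation
  position 3: forall -> forall
  position 4: forall -> forall
  position 5: forall -> forall
  position 6: forall -> forall
  position 7: forall -> forall
  position 8: forall -> exists <-- alternation
Total alternations = 3

3


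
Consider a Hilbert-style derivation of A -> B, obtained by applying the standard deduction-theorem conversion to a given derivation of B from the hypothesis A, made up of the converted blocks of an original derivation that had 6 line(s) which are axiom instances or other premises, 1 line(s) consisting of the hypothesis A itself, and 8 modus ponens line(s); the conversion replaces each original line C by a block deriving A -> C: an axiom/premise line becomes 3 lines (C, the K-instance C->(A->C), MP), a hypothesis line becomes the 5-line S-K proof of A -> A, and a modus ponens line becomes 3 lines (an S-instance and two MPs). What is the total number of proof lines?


Deduction-theorem conversion, block by block:
- 6 axiom/premise lines -> 3 lines each = 18
- 1 hypothesis lines -> 5 lines each (identity proof A->A) = 5
- 8 MP lines -> 3 lines each (S-instance, MP, MP) = 24
Total = 18 + 5 + 24 = 47 lines.

47


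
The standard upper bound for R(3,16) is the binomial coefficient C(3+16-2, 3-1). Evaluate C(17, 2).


R(3,16) <= C(3+16-2, 3-1) = C(17, 2)
C(17, 2) = 17! / (2! * 15!)
= 136

136


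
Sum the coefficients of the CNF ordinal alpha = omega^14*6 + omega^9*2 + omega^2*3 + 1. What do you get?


CNF: omega^14*6 + omega^9*2 + omega^2*3 + 1
Coefficients: 6 + 2 + 3 + 1 = 12

12


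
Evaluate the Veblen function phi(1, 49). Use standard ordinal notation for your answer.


phi(1, 49):
phi(1, beta) = epsilon_beta (the beta-th epsilon number).
phi(1, 49) = epsilon_49

epsilon_49


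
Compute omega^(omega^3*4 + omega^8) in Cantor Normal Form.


omega^(omega^3*4 + omega^8):
In ordinal addition a term is absorbed by a following term of strictly larger exponent: 3 < 8, so omega^3*4 + omega^8 = omega^8.
omega raised to a CNF ordinal is a single CNF term: Result = omega^(omega^8)

omega^(omega^8)


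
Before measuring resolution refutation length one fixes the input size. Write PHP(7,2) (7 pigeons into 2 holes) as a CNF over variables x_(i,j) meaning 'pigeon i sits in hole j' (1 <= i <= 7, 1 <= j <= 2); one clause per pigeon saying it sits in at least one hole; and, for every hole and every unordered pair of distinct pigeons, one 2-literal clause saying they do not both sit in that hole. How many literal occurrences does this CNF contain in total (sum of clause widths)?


PHP(7,2): 7 pigeons, 2 holes, 7*2 = 14 variables.
- pigeon clauses: one per pigeon -> 7 clauses of width 2 -> 14 literals
- hole clauses: 2 holes * C(7,2) = 2 * 21 -> 42 clauses of width 2 -> 84 literals
Total literal occurrences = 14 + 84 = 98

98


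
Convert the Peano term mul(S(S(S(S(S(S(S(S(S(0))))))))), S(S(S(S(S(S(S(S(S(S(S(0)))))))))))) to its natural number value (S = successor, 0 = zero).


mul(S^9(0), S^11(0)):
S^9(0) = 9
S^11(0) = 11
9 * 11 = 99

99


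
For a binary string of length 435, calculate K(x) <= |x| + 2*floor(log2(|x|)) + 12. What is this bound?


floor(log2(435)) = 8
2 * 8 = 16
K(x) <= 435 + 16 + 12 = 463

463


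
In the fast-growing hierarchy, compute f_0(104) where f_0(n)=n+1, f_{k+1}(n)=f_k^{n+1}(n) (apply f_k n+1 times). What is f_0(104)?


f_0(104) = 104 + 1 = 105

105


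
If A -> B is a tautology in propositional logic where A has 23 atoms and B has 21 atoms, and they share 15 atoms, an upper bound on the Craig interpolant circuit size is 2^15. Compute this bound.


Shared atoms = 15
Craig interpolant size bound = 2^15
= 32768

32768


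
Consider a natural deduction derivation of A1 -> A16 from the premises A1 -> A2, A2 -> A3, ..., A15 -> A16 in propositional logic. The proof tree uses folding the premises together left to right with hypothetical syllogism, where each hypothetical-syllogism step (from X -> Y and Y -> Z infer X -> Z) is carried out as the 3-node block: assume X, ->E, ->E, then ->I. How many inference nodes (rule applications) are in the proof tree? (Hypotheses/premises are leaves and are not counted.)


There are 15 premises in the chain. The first HS step combines premises 1 and 2; each further premise needs one more HS step.
So 15 premises require 15 - 1 = 14 hypothetical-syllogism steps.
Each HS step uses 3 inference nodes (->E, ->E, ->I).
14 * 3 = 42 total inference nodes.

42


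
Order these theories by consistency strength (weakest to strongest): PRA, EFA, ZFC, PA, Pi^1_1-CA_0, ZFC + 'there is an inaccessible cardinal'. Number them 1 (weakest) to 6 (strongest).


Ordering by consistency strength:
1. EFA
2. PRA
3. PA
4. Pi^1_1-CA_0
5. ZFC
6. ZFC + 'there is an inaccessible cardinal'


PRA=2, EFA=1, ZFC=5, PA=3, Pi^1_1-CA_0=4, ZFC + 'there is an inaccessible cardinal'=6


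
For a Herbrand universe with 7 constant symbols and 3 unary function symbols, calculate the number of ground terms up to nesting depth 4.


Herbrand terms by depth:
Depth 0: 7 constants
Depth 1: 21 new terms (running total: 28)
Depth 2: 63 new terms (running total: 91)
Depth 3: 189 new terms (running total: 280)
Depth 4: 567 new terms (running total: 847)
Total distinct ground terms = 847

847


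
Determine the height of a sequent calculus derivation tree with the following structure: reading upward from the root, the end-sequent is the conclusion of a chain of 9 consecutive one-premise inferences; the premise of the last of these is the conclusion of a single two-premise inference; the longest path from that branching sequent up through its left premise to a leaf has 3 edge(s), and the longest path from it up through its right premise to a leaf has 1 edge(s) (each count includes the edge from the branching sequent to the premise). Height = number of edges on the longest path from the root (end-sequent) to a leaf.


Longest path through the left premise: 3 edges (measured from the branching sequent)
Longest path through the right premise: 1 edges
Height of the subtree rooted at the branching sequent: max(3, 1) = 3
The branching sequent sits 9 edges above the root (the chain of one-premise inferences), so height = 3 + 9 = 12

12


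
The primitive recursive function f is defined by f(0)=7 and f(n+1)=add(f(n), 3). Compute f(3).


f(0) = 7
f(1) = add(f(0), 3) = add(7, 3) = 10
f(2) = add(f(1), 3) = add(10, 3) = 13
f(3) = add(f(2), 3) = add(13, 3) = 16


16


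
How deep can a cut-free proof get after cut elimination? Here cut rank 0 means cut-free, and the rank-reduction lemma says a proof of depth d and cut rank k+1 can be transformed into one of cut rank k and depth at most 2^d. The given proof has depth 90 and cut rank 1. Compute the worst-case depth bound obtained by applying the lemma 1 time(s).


Each rank reduction sends depth d to at most 2^d; cut rank r needs r reductions.
2_0(90) = 90
2_1(90) = 2^90 = 1237940039285380274899124224
Cut-free depth bound = 1237940039285380274899124224

1237940039285380274899124224


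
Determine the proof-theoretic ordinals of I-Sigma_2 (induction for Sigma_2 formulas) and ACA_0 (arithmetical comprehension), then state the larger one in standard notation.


Proof-theoretic ordinal of I-Sigma_2 (induction for Sigma_2 formulas): omega^(omega^omega)
Proof-theoretic ordinal of ACA_0 (arithmetical comprehension): epsilon_0
Comparing: omega^(omega^omega) < epsilon_0.
The larger ordinal is epsilon_0 (from ACA_0 (arithmetical comprehension)).

epsilon_0


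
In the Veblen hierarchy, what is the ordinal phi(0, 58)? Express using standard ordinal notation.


phi(0, 58):
phi(0, beta) = omega^beta by definition.
phi(0, 58) = omega^58

omega^58


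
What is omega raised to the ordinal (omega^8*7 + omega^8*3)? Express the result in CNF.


omega^(omega^8*7 + omega^8*3):
Both terms of the exponent have the same exponent 8, so they merge: omega^8*7 + omega^8*3 = omega^8*(7+3) = omega^8*10.
omega raised to a CNF ordinal is a single CNF term: Result = omega^(omega^8*10)

omega^(omega^8*10)


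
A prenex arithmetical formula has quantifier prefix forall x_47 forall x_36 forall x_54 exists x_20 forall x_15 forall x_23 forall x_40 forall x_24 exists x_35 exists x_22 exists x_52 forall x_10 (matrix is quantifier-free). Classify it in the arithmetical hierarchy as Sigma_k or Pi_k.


Leading quantifier is forall, so the class is Pi.
Number of quantifier blocks = alternations + 1 = 4 + 1 = 5.
Classification: Pi_5

Pi_5


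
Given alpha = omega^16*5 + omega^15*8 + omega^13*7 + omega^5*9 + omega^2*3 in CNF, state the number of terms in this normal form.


CNF: omega^16*5 + omega^15*8 + omega^13*7 + omega^5*9 + omega^2*3
Count the summands separated by '+':
  term 1: omega^16*5
  term 2: omega^15*8
  term 3: omega^13*7
  term 4: omega^5*9
  term 5: omega^2*3
Total terms = 5

5


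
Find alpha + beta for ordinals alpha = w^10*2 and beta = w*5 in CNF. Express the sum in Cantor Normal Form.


Ordinal addition w^10*2 + w*5:
Leading exponent of alpha (10) > leading exponent of beta (1).
Since alpha's term has higher exponent than beta's leading term,
the sum is simply alpha followed by beta.
Result = w^10*2 + w*5

w^10*2 + w*5


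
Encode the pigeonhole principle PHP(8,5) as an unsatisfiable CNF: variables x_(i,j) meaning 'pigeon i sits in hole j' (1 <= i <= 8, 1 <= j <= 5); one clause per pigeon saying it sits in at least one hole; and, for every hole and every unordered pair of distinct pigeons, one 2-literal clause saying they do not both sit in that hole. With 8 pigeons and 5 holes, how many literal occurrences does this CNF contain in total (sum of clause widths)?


PHP(8,5): 8 pigeons, 5 holes, 8*5 = 40 variables.
- pigeon clauses: one per pigeon -> 8 clauses of width 5 -> 40 literals
- hole clauses: 5 holes * C(8,2) = 5 * 28 -> 140 clauses of width 2 -> 280 literals
Total literal occurrences = 40 + 280 = 320

320


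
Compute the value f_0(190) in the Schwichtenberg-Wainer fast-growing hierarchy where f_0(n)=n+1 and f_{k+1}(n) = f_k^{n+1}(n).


f_0(190) = 190 + 1 = 191

191


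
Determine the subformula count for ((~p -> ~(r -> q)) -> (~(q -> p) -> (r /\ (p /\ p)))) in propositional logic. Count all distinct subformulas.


Formula: ((~p -> ~(r -> q)) -> (~(q -> p) -> (r /\ (p /\ p))))
Subformulas found:
  1. q
  2. r
  3. p
  4. ~p
  5. (r -> q)
  6. (p /\ p)
  7. (q -> p)
  8. ~(q -> p)
  9. ~(r -> q)
  10. (r /\ (p /\ p))
  11. (~p -> ~(r -> q))
  12. (~(q -> p) -> (r /\ (p /\ p)))
  13. ((~p -> ~(r -> q)) -> (~(q -> p) -> (r /\ (p /\ p))))
Total distinct subformulas = 13

13


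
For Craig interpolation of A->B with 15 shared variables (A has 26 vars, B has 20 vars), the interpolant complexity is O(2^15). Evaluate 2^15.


Shared atoms = 15
Craig interpolant size bound = 2^15
= 32768

32768


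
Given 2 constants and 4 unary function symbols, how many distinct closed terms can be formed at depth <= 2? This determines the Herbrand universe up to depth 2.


Herbrand terms by depth:
Depth 0: 2 constants
Depth 1: 8 new terms (running total: 10)
Depth 2: 32 new terms (running total: 42)
Total distinct ground terms = 42

42


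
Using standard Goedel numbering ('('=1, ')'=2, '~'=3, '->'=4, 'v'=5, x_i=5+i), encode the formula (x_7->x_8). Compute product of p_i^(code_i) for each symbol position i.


Formula: (x_7->x_8)
Symbol codes: [1, 12, 4, 13, 2]
Primes: [2, 3, 5, 7, 11]
p_1^1 = 2^1 = 2
p_2^12 = 3^12 = 531441
p_3^4 = 5^4 = 625
p_4^13 = 7^13 = 96889010407
p_5^2 = 11^2 = 121
Product = 7787982377680606158750

7787982377680606158750


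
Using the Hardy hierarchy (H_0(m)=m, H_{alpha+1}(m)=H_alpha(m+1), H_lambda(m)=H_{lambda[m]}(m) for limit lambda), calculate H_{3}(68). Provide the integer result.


H_3(68):
For finite ordinals k, H_k(n) = n + k (each successor step adds 1).
H_3(68) = 68 + 3 = 71

71


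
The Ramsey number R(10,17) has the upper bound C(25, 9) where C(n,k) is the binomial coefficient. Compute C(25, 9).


R(10,17) <= C(10+17-2, 10-1) = C(25, 9)
C(25, 9) = 25! / (9! * 16!)
= 2042975

2042975


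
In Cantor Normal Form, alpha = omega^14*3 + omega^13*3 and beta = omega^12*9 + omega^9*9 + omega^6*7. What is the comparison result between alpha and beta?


Compare term by term from highest exponent:
alpha = omega^14*3 + omega^13*3
beta = omega^12*9 + omega^9*9 + omega^6*7
Term 1: alpha has omega^14*3, beta has omega^12*9
Term 2: alpha has omega^13*3, beta has omega^9*9
Term 3: alpha has omega^0*0, beta has omega^6*7
Result: alpha > beta

alpha > beta


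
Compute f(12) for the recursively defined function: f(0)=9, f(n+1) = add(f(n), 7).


f(0) = 9
f(1) = add(f(0), 7) = add(9, 7) = 16
f(2) = add(f(1), 7) = add(16, 7) = 23
f(3) = add(f(2), 7) = add(23, 7) = 30
f(4) = add(f(3), 7) = add(30, 7) = 37
f(5) = add(f(4), 7) = add(37, 7) = 44
f(6) = add(f(5), 7) = add(44, 7) = 51
f(7) = add(f(6), 7) = add(51, 7) = 58
f(8) = add(f(7), 7) = add(58, 7) = 65
f(9) = add(f(8), 7) = add(65, 7) = 72
f(10) = add(f(9), 7) = add(72, 7) = 79
f(11) = add(f(10), 7) = add(79, 7) = 86
f(12) = add(f(11), 7) = add(86, 7) = 93


93


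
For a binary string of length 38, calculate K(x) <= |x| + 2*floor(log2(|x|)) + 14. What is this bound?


floor(log2(38)) = 5
2 * 5 = 10
K(x) <= 38 + 10 + 14 = 62

62


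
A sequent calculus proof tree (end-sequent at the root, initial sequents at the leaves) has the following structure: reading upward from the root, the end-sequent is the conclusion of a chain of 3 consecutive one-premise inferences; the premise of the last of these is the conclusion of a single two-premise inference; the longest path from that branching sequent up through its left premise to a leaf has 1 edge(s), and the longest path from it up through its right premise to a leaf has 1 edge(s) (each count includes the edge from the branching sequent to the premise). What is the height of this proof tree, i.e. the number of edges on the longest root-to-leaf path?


Longest path through the left premise: 1 edges (measured from the branching sequent)
Longest path through the right premise: 1 edges
Height of the subtree rooted at the branching sequent: max(1, 1) = 1
The branching sequent sits 3 edges above the root (the chain of one-premise inferences), so height = 1 + 3 = 4

4


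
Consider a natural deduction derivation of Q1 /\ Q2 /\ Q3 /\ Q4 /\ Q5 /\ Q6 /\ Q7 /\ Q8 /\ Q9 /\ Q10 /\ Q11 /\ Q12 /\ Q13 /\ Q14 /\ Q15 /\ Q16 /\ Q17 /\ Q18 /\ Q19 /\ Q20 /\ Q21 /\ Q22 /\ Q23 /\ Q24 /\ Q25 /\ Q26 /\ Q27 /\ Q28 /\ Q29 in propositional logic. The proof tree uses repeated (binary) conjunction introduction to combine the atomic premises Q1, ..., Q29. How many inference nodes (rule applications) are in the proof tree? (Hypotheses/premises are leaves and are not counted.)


The target conjunction has 29 conjuncts, i.e. 28 binary /\ connectives.
Each conjunction-intro joins two pieces, so 29 atoms require 29-1 = 28 applications.
Total inference nodes = 28

28


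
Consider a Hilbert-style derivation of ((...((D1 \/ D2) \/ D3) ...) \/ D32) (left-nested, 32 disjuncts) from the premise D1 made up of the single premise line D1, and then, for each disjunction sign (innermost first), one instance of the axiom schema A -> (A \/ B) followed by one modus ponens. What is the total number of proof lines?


Building the left-nested 32-ary disjunction from D1:
- 1 premise line (D1)
- 32 disjuncts means 31 disjunction signs; each needs 1 axiom instance + 1 MP = 2 lines: 2 * 31 = 62
Total = 1 + 62 = 63 lines.

63


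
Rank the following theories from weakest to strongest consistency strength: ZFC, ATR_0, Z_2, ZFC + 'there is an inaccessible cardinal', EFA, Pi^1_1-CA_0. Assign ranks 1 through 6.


Ordering by consistency strength:
1. EFA
2. ATR_0
3. Pi^1_1-CA_0
4. Z_2
5. ZFC
6. ZFC + 'there is an inaccessible cardinal'


ZFC=5, ATR_0=2, Z_2=4, ZFC + 'there is an inaccessible cardinal'=6, EFA=1, Pi^1_1-CA_0=3


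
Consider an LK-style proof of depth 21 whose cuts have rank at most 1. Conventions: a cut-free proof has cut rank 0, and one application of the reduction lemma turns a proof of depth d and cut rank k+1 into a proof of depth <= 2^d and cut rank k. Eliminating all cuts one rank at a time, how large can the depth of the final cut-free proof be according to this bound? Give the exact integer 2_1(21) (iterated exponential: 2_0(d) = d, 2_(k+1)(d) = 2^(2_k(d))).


Each rank reduction sends depth d to at most 2^d; cut rank r needs r reductions.
2_0(21) = 21
2_1(21) = 2^21 = 2097152
Cut-free depth bound = 2097152

2097152


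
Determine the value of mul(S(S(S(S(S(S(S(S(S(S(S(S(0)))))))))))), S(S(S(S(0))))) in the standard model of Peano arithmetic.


mul(S^12(0), S^4(0)):
S^12(0) = 12
S^4(0) = 4
12 * 4 = 48

48


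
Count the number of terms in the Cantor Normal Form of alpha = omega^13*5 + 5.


CNF: omega^13*5 + 5
Count the summands separated by '+':
  term 1: omega^13*5
  term 2: 5
Total terms = 2

2


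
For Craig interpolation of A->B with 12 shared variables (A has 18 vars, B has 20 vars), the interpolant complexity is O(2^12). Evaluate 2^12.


Shared atoms = 12
Craig interpolant size bound = 2^12
= 4096

4096


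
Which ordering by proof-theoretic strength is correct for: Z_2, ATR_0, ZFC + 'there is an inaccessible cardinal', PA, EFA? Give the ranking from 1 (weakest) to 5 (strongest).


Ordering by consistency strength:
1. EFA
2. PA
3. ATR_0
4. Z_2
5. ZFC + 'there is an inaccessible cardinal'


Z_2=4, ATR_0=3, ZFC + 'there is an inaccessible cardinal'=5, PA=2, EFA=1


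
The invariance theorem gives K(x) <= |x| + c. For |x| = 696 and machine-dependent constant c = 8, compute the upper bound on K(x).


K(x) <= |x| + c = 696 + 8 = 704

704


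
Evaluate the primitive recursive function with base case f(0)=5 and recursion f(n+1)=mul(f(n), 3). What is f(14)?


f(0) = 5
f(1) = mul(f(0), 3) = mul(5, 3) = 15
f(2) = mul(f(1), 3) = mul(15, 3) = 45
f(3) = mul(f(2), 3) = mul(45, 3) = 135
f(4) = mul(f(3), 3) = mul(135, 3) = 405
f(5) = mul(f(4), 3) = mul(405, 3) = 1215
f(6) = mul(f(5), 3) = mul(1215, 3) = 3645
f(7) = mul(f(6), 3) = mul(3645, 3) = 10935
f(8) = mul(f(7), 3) = mul(10935, 3) = 32805
f(9) = mul(f(8), 3) = mul(32805, 3) = 98415
f(10) = mul(f(9), 3) = mul(98415, 3) = 295245
f(11) = mul(f(10), 3) = mul(295245, 3) = 885735
f(12) = mul(f(11), 3) = mul(885735, 3) = 2657205
f(13) = mul(f(12), 3) = mul(2657205, 3) = 7971615
f(14) = mul(f(13), 3) = mul(7971615, 3) = 23914845


23914845


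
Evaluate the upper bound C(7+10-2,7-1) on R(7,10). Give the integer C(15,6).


R(7,10) <= C(7+10-2, 7-1) = C(15, 6)
C(15, 6) = 15! / (6! * 9!)
= 5005

5005


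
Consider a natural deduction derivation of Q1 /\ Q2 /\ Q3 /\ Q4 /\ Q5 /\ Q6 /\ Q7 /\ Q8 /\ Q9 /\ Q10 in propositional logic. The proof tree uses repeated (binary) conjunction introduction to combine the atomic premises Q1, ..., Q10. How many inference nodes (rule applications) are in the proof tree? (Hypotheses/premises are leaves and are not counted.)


The target conjunction has 10 conjuncts, i.e. 9 binary /\ connectives.
Each conjunction-intro joins two pieces, so 10 atoms require 10-1 = 9 applications.
Total inference nodes = 9

9


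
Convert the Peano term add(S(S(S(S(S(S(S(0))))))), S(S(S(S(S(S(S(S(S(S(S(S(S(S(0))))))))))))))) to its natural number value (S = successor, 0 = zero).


add(S^7(0), S^14(0)):
S^7(0) = 7
S^14(0) = 14
7 + 14 = 21

21


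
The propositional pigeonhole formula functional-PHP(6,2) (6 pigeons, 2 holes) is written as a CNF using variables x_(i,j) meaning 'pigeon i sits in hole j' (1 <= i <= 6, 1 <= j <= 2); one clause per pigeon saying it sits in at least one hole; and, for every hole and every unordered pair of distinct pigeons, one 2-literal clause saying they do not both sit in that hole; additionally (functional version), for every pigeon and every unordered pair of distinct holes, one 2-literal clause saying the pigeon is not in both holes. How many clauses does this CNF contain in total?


functional-PHP(6,2): 6 pigeons, 2 holes, 6*2 = 12 variables.
- pigeon clauses: one per pigeon -> 6 clauses
- hole clauses: 2 holes * C(6,2) = 2 * 15 -> 30 clauses
- functional clauses: 6 pigeons * C(2,2) = 6 * 1 -> 6 clauses
Total clauses = 6 + 30 + 6 = 42

42


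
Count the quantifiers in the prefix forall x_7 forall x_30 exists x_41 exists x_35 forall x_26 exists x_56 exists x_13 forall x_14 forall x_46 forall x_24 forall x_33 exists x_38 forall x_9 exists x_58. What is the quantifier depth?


Quantifier prefix has 14 quantifier symbols.
Quantifier depth = 14

14


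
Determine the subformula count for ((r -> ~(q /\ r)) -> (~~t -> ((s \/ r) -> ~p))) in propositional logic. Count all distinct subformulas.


Formula: ((r -> ~(q /\ r)) -> (~~t -> ((s \/ r) -> ~p)))
Subformulas found:
  1. r
  2. q
  3. s
  4. t
  5. p
  6. ~t
  7. ~p
  8. ~~t
  9. (s \/ r)
  10. (q /\ r)
  11. ~(q /\ r)
  12. ((s \/ r) -> ~p)
  13. (r -> ~(q /\ r))
  14. (~~t -> ((s \/ r) -> ~p))
  15. ((r -> ~(q /\ r)) -> (~~t -> ((s \/ r) -> ~p)))
Total distinct subformulas = 15

15


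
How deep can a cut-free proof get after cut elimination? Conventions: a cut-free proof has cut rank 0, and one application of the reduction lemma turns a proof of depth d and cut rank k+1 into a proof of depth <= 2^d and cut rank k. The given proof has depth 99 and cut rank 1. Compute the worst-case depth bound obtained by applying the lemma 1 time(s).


Each rank reduction sends depth d to at most 2^d; cut rank r needs r reductions.
2_0(99) = 99
2_1(99) = 2^99 = 633825300114114700748351602688
Cut-free depth bound = 633825300114114700748351602688

633825300114114700748351602688


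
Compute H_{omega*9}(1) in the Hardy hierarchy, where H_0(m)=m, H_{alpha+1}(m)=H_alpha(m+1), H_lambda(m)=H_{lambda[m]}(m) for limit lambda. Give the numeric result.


H_{omega*9}(1):
For the Hardy hierarchy, H_{omega*k}(n) = 2^k * n.
2^9 = 512.
512 * 1 = 512

512


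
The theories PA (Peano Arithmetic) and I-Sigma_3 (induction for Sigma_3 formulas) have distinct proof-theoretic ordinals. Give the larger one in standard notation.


Proof-theoretic ordinal of PA (Peano Arithmetic): epsilon_0
Proof-theoretic ordinal of I-Sigma_3 (induction for Sigma_3 formulas): omega^(omega^(omega^omega))
Comparing: omega^(omega^(omega^omega)) < epsilon_0.
The larger ordinal is epsilon_0 (from PA (Peano Arithmetic)).

epsilon_0


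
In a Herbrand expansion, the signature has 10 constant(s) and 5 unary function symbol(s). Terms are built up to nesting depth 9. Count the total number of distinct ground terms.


Herbrand terms by depth:
Depth 0: 10 constants
Depth 1: 50 new terms (running total: 60)
Depth 2: 250 new terms (running total: 310)
Depth 3: 1250 new terms (running total: 1560)
Depth 4: 6250 new terms (running total: 7810)
Depth 5: 31250 new terms (running total: 39060)
Depth 6: 156250 new terms (running total: 195310)
Depth 7: 781250 new terms (running total: 976560)
Depth 8: 3906250 new terms (running total: 4882810)
Depth 9: 19531250 new terms (running total: 24414060)
Total distinct ground terms = 24414060

24414060


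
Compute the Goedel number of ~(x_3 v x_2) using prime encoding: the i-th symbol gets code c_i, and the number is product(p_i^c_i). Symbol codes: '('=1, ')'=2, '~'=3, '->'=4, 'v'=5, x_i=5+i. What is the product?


Formula: ~(x_3 v x_2)
Symbol codes: [3, 1, 8, 5, 7, 2]
Primes: [2, 3, 5, 7, 11, 13]
p_1^3 = 2^3 = 8
p_2^1 = 3^1 = 3
p_3^8 = 5^8 = 390625
p_4^5 = 7^5 = 16807
p_5^7 = 11^7 = 19487171
p_6^2 = 13^2 = 169
Product = 518915898998371875000

518915898998371875000


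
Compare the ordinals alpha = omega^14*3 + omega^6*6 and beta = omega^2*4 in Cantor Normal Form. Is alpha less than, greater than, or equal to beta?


Compare term by term from highest exponent:
alpha = omega^14*3 + omega^6*6
beta = omega^2*4
Term 1: alpha has omega^14*3, beta has omega^2*4
Term 2: alpha has omega^6*6, beta has omega^0*0
Result: alpha > beta

alpha > beta


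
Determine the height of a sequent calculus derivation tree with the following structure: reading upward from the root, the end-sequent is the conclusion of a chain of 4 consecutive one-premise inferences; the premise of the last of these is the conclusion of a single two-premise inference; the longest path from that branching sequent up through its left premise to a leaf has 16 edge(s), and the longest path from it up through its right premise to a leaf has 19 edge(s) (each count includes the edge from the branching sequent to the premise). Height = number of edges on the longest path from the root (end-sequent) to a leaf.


Longest path through the left premise: 16 edges (measured from the branching sequent)
Longest path through the right premise: 19 edges
Height of the subtree rooted at the branching sequent: max(16, 19) = 19
The branching sequent sits 4 edges above the root (the chain of one-premise inferences), so height = 19 + 4 = 23

23


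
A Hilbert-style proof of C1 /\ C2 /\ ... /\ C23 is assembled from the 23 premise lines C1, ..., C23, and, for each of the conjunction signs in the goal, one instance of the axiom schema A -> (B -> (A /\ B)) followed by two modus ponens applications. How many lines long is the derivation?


Conjoining 23 premises:
- 23 premise lines
- the goal has 22 conjunction signs; each costs 1 axiom instance + 2 MP = 3 lines: 3 * 22 = 66
Total = 23 + 66 = 89 lines.

89


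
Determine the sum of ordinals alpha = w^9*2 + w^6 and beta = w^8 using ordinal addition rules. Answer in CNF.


Ordinal addition (w^9*2 + w^6) + w^8:
alpha's leading term has exponent 9 > beta's exponent 8, so it survives.
alpha's tail term has exponent 6 < beta's exponent 8, so it is absorbed by beta.
In ordinal addition, any term followed by a strictly larger-exponent term is absorbed.
Result = w^9*2 + w^8

w^9*2 + w^8


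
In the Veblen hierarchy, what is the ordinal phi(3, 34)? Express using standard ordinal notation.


phi(3, 34):
phi(3, beta) = eta_beta (the beta-th eta number, fixed point of zeta).
phi(3, 34) = eta_34

eta_34


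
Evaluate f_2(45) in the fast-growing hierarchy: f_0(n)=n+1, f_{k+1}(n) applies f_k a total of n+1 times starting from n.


f_2(45) = f_1^46(45)
f_1(m) = 2m + 1.
Iterating: f_1^k(n) = 2^k*(n+1) - 1.
f_2(45) = 2^46*(45+1) - 1 = 70368744177664*46 - 1 = 3236962232172543

3236962232172543


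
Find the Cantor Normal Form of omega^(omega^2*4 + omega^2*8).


omega^(omega^2*4 + omega^2*8):
Both terms of the exponent have the same exponent 2, so they merge: omega^2*4 + omega^2*8 = omega^2*(4+8) = omega^2*12.
omega raised to a CNF ordinal is a single CNF term: Result = omega^(omega^2*12)

omega^(omega^2*12)


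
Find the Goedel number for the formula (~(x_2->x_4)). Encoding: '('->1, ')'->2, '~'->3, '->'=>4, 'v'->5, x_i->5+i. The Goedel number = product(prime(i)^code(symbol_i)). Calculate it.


Formula: (~(x_2->x_4))
Symbol codes: [1, 3, 1, 7, 4, 9, 2, 2]
Primes: [2, 3, 5, 7, 11, 13, 17, 19]
p_1^1 = 2^1 = 2
p_2^3 = 3^3 = 27
p_3^1 = 5^1 = 5
p_4^7 = 7^7 = 823543
p_5^4 = 11^4 = 14641
p_6^9 = 13^9 = 10604499373
p_7^2 = 17^2 = 289
p_8^2 = 19^2 = 361
Product = 3601770198236677749027916170

3601770198236677749027916170


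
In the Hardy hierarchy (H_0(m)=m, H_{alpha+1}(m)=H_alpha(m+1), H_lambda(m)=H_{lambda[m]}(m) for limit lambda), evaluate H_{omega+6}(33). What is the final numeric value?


H_{omega+6}(33):
Unwind the 6 successor steps: H_{omega+6}(33) = H_omega(33+6) = H_omega(39).
H_omega(m) = H_m(m) = m + m = 2m.
Result = 2 * 39 = 78

78


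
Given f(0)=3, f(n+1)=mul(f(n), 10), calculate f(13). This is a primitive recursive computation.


f(0) = 3
f(1) = mul(f(0), 10) = mul(3, 10) = 30
f(2) = mul(f(1), 10) = mul(30, 10) = 300
f(3) = mul(f(2), 10) = mul(300, 10) = 3000
f(4) = mul(f(3), 10) = mul(3000, 10) = 30000
f(5) = mul(f(4), 10) = mul(30000, 10) = 300000
f(6) = mul(f(5), 10) = mul(300000, 10) = 3000000
f(7) = mul(f(6), 10) = mul(3000000, 10) = 30000000
f(8) = mul(f(7), 10) = mul(30000000, 10) = 300000000
f(9) = mul(f(8), 10) = mul(300000000, 10) = 3000000000
f(10) = mul(f(9), 10) = mul(3000000000, 10) = 30000000000
f(11) = mul(f(10), 10) = mul(30000000000, 10) = 300000000000
f(12) = mul(f(11), 10) = mul(300000000000, 10) = 3000000000000
f(13) = mul(f(12), 10) = mul(3000000000000, 10) = 30000000000000


30000000000000


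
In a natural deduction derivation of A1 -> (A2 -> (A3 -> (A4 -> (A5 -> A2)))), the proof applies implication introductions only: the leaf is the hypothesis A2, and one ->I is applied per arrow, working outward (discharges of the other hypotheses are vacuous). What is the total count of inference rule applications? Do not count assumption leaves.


The formula has 5 arrows (->); its innermost consequent A2 is one of the antecedents,
so the proof starts from the hypothesis leaf A2 (not a rule application) and closes one arrow per ->I.
Building A1 -> (A2 -> (A3 -> (A4 -> (A5 -> A2)))) therefore takes 5 nested implication introductions.
Total inference nodes = 5

5


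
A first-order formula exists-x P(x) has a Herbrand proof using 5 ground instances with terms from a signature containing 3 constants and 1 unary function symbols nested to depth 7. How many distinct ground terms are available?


Herbrand terms by depth:
Depth 0: 3 constants
Depth 1: 3 new terms (running total: 6)
Depth 2: 3 new terms (running total: 9)
Depth 3: 3 new terms (running total: 12)
Depth 4: 3 new terms (running total: 15)
Depth 5: 3 new terms (running total: 18)
Depth 6: 3 new terms (running total: 21)
Depth 7: 3 new terms (running total: 24)
Total distinct ground terms = 24

24


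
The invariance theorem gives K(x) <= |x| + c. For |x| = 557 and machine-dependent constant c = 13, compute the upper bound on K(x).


K(x) <= |x| + c = 557 + 13 = 570

570


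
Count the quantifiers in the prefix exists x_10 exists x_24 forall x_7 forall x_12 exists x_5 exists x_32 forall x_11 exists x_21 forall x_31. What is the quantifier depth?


Quantifier prefix has 9 quantifier symbols.
Quantifier depth = 9

9


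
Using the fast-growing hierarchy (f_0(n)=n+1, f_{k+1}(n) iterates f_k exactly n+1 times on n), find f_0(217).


f_0(217) = 217 + 1 = 218

218


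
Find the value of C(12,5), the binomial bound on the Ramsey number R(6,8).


R(6,8) <= C(6+8-2, 6-1) = C(12, 5)
C(12, 5) = 12! / (5! * 7!)
= 792

792


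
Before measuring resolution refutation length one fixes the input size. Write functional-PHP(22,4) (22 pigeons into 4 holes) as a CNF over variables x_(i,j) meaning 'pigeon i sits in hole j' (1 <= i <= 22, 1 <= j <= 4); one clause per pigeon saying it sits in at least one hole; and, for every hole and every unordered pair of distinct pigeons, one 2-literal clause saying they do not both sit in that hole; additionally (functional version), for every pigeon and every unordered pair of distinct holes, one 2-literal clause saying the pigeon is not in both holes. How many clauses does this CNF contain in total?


functional-PHP(22,4): 22 pigeons, 4 holes, 22*4 = 88 variables.
- pigeon clauses: one per pigeon -> 22 clauses
- hole clauses: 4 holes * C(22,2) = 4 * 231 -> 924 clauses
- functional clauses: 22 pigeons * C(4,2) = 22 * 6 -> 132 clauses
Total clauses = 22 + 924 + 132 = 1078

1078


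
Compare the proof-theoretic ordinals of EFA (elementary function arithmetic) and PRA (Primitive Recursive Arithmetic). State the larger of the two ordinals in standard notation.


Proof-theoretic ordinal of EFA (elementary function arithmetic): omega^3
Proof-theoretic ordinal of PRA (Primitive Recursive Arithmetic): omega^omega
Comparing: omega^3 < omega^omega.
The larger ordinal is omega^omega (from PRA (Primitive Recursive Arithmetic)).

omega^omega


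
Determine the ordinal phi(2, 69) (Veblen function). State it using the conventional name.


phi(2, 69):
phi(2, beta) = zeta_beta (the beta-th zeta number, fixed point of epsilon).
phi(2, 69) = zeta_69

zeta_69


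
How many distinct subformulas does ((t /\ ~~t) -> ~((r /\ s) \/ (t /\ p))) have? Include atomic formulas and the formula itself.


Formula: ((t /\ ~~t) -> ~((r /\ s) \/ (t /\ p)))
Subformulas found:
  1. s
  2. r
  3. t
  4. p
  5. ~t
  6. ~~t
  7. (r /\ s)
  8. (t /\ p)
  9. (t /\ ~~t)
  10. ((r /\ s) \/ (t /\ p))
  11. ~((r /\ s) \/ (t /\ p))
  12. ((t /\ ~~t) -> ~((r /\ s) \/ (t /\ p)))
Total distinct subformulas = 12

12


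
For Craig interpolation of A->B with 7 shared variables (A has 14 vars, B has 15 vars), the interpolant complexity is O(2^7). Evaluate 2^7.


Shared atoms = 7
Craig interpolant size bound = 2^7
= 128

128


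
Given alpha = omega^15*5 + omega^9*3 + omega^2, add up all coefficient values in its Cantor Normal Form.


CNF: omega^15*5 + omega^9*3 + omega^2
Coefficients: 5 + 3 + 1 = 9

9


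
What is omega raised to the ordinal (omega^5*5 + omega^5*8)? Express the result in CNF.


omega^(omega^5*5 + omega^5*8):
Both terms of the exponent have the same exponent 5, so they merge: omega^5*5 + omega^5*8 = omega^5*(5+8) = omega^5*13.
omega raised to a CNF ordinal is a single CNF term: Result = omega^(omega^5*13)

omega^(omega^5*13)


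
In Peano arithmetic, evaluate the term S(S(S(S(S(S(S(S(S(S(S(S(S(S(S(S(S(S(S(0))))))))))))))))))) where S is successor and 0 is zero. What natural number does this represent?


Counting successors applied to 0:
19 applications of S to 0 = 19

19


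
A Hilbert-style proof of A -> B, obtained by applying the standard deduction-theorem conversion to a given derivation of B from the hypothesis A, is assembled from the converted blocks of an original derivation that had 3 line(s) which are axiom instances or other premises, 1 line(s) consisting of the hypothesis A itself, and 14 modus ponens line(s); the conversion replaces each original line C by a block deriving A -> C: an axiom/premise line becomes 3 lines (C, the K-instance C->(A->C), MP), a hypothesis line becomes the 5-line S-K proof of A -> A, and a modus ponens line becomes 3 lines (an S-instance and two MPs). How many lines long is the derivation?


Deduction-theorem conversion, block by block:
- 3 axiom/premise lines -> 3 lines each = 9
- 1 hypothesis lines -> 5 lines each (identity proof A->A) = 5
- 14 MP lines -> 3 lines each (S-instance, MP, MP) = 42
Total = 9 + 5 + 42 = 56 lines.

56


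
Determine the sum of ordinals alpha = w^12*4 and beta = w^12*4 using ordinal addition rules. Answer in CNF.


Ordinal addition w^12*4 + w^12*4:
Both terms have the same exponent 12.
w^e*c + w^e*d = w^e*(c+d).
Result = w^12*(4+4) = w^12*8

w^12*8


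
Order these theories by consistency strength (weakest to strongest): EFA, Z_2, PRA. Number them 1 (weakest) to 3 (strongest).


Ordering by consistency strength:
1. EFA
2. PRA
3. Z_2


EFA=1, Z_2=3, PRA=2


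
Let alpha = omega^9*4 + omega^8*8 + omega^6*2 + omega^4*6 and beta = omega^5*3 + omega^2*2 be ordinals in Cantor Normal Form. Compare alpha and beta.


Compare term by term from highest exponent:
alpha = omega^9*4 + omega^8*8 + omega^6*2 + omega^4*6
beta = omega^5*3 + omega^2*2
Term 1: alpha has omega^9*4, beta has omega^5*3
Term 2: alpha has omega^8*8, beta has omega^2*2
Term 3: alpha has omega^6*2, beta has omega^0*0
Term 4: alpha has omega^4*6, beta has omega^0*0
Result: alpha > beta

alpha > beta


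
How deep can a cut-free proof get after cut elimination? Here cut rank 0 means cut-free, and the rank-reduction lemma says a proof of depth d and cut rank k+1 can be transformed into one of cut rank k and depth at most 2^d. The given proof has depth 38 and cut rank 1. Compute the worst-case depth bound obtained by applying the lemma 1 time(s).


Each rank reduction sends depth d to at most 2^d; cut rank r needs r reductions.
2_0(38) = 38
2_1(38) = 2^38 = 274877906944
Cut-free depth bound = 274877906944

274877906944


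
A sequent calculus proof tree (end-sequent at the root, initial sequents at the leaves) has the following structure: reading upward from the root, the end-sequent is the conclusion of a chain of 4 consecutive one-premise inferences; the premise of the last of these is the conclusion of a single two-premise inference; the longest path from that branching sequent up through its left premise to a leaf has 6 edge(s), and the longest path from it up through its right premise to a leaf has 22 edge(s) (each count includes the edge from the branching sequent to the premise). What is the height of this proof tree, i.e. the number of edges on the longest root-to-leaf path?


Longest path through the left premise: 6 edges (measured from the branching sequent)
Longest path through the right premise: 22 edges
Height of the subtree rooted at the branching sequent: max(6, 22) = 22
The branching sequent sits 4 edges above the root (the chain of one-premise inferences), so height = 22 + 4 = 26

26


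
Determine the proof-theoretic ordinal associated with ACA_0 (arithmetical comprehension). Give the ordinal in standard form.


The proof-theoretic ordinal of ACA_0 (arithmetical comprehension) is a standard result in ordinal analysis.
This ordinal is the supremum of order types of primitive recursive well-orderings
that the theory can prove to be well-ordered.
For ACA_0 (arithmetical comprehension), the proof-theoretic ordinal is epsilon_0.

epsilon_0


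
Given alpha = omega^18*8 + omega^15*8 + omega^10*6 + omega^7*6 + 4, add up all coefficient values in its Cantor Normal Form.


CNF: omega^18*8 + omega^15*8 + omega^10*6 + omega^7*6 + 4
Coefficients: 8 + 8 + 6 + 6 + 4 = 32

32


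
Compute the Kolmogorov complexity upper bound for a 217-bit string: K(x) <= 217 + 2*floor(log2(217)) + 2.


floor(log2(217)) = 7
2 * 7 = 14
K(x) <= 217 + 14 + 2 = 233

233
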